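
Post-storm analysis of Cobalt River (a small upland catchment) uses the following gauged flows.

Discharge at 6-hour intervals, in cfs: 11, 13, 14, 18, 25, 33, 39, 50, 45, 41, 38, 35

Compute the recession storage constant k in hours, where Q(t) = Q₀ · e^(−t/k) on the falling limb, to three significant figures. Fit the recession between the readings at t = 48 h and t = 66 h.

On the falling limb, Q drops from 45 to 35 cfs between t = 48 h and t = 66 h (Δt = 18 h).
k = −Δt / ln(Q₂/Q₁) = −18 / ln(35/45) = 71.6 h.

k ≈ 71.6 h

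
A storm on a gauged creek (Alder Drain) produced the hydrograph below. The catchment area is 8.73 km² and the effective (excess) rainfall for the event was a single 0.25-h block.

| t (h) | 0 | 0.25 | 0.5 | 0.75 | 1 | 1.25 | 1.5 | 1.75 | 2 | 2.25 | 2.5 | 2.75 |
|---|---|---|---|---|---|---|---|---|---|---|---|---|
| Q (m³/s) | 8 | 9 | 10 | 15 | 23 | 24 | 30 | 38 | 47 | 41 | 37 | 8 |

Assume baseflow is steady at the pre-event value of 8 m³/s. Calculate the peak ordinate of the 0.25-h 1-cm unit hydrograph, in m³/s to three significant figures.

Direct runoff: 0.0, 1.0, 2.0, 7.0, 15.0, 16.0, 22.0, 30.0, 39.0, 33.0, 29.0, 0.0 m³/s; ΣQ_DR = 194.0 m³/s, peak = 39.0 m³/s.
Runoff depth d = ΣQ_DR·Δt / A = 194.0 × 900 / (8.73 km²) = 20.00 mm.
The 1-cm UH is the DRH scaled by (10 mm)/d, so U_p = 39.0 × 10/20.00 = 19.5 m³/s.

U_p ≈ 19.5 m³/s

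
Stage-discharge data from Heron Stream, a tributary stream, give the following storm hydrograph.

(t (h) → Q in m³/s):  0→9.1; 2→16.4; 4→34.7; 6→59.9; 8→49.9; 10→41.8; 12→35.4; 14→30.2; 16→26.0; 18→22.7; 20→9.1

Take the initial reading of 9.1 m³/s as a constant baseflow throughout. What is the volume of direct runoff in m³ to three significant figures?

Direct-runoff ordinates (Q − Q_b): 0.0, 7.3, 25.6, 50.8, 40.8, 32.7, 26.3, 21.1, 16.9, 13.6, 0.0 m³/s.
ΣQ_DR = 235.1 m³/s.
With Δt = 2 h = 7200 s, V = ΣQ_DR · Δt = 235.1 × 7200 = 1.69 × 10^6 m³.

V ≈ 1.69 × 10^6 m³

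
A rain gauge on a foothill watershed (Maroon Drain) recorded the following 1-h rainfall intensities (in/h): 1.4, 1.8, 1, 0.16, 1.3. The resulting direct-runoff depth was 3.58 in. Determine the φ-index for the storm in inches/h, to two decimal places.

φ ≈ 0.48 in/h

Only the 4 blocks with intensity above φ contribute runoff: 1.4, 1.8, 1, 1.3 in/h.
Σ(I−φ)·Δt = d  ⇒  (1.4+1.8+1+1.3 − 4φ)·1 = 3.58
φ = (5.500 − 3.58/1) / 4 = 0.48 in/h.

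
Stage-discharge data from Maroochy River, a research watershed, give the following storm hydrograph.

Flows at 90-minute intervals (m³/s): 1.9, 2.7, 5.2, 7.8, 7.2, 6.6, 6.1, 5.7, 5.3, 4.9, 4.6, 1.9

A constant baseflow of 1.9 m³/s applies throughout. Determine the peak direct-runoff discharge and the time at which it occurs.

Subtracting baseflow gives direct-runoff ordinates: 0.0, 0.8, 3.3, 5.9, 5.3, 4.7, 4.2, 3.8, 3.4, 3.0, 2.7, 0.0 m³/s.
The maximum is 5.9 m³/s, occurring at the reading for t = 4.5 h.

Q_p = 5.9 m³/s at t = 4.5 h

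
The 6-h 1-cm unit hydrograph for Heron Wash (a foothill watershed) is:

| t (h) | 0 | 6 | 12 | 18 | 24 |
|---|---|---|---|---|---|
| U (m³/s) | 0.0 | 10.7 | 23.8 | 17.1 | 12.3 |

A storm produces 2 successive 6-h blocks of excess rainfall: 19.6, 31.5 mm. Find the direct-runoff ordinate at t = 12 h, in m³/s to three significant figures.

By discrete convolution, Q_j = Σ (P_i / 10 mm) · U_{j−i}.
At t = 12 h (j=2): Q = (19.6/10)·23.8 + (31.5/10)·10.7 = 80.4 m³/s.

Q ≈ 80.4 m³/s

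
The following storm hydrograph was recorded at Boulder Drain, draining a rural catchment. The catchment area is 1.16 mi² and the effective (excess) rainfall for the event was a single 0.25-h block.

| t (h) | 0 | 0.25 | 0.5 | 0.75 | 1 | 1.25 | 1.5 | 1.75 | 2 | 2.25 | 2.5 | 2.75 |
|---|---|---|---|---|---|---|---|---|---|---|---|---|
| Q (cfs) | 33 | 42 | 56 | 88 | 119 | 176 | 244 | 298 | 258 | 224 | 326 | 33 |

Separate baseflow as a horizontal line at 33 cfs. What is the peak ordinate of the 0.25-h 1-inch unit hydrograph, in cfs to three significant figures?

Direct runoff: 0.0, 9.0, 23.0, 55.0, 86.0, 143.0, 211.0, 265.0, 225.0, 191.0, 293.0, 0.0 cfs; ΣQ_DR = 1501 cfs, peak = 293.0 cfs.
Runoff depth d = ΣQ_DR·Δt / A = 1501 × 900 / (1.16 mi²) = 0.5013 in.
The 1-inch UH is the DRH scaled by (1 in)/d, so U_p = 293.0 × 1/0.5013 = 585 cfs.

U_p ≈ 585 cfs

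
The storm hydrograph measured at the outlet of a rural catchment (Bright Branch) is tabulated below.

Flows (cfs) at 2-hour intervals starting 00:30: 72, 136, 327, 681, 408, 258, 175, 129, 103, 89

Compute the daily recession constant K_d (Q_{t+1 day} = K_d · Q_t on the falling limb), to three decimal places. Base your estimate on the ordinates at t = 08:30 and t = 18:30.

K_d ≈ 0.026

Between t = 08:30 and t = 18:30 the flow falls from 408 to 89 cfs over 5×2 h = 10 h.
Per-interval ratio K = (89/408)^(1/5) = 0.7375; K_d = K^(24/2) = 0.026.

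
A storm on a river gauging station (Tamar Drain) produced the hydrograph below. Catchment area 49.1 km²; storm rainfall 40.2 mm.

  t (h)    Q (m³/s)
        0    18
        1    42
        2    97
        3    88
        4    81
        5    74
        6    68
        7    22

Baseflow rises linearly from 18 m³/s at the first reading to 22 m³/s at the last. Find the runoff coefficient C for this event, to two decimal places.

ΣQ_DR = 330.0 m³/s; V = ΣQ_DR·Δt = 1.188 × 10^6 m³.
Runoff depth d = V / A = 24.20 mm.
C = d / P = 24.20 / 40.2 = 0.60.

C ≈ 0.60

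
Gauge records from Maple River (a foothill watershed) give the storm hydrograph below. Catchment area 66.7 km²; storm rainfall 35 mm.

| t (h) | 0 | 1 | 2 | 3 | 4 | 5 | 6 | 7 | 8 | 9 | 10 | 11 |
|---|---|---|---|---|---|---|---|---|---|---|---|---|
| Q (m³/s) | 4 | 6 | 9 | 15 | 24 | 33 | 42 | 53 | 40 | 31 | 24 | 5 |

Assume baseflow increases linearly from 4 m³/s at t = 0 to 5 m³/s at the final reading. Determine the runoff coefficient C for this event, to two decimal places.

C ≈ 0.36

ΣQ_DR = 232.0 m³/s; V = ΣQ_DR·Δt = 8.352 × 10^5 m³.
Runoff depth d = V / A = 12.52 mm.
C = d / P = 12.52 / 35 = 0.36.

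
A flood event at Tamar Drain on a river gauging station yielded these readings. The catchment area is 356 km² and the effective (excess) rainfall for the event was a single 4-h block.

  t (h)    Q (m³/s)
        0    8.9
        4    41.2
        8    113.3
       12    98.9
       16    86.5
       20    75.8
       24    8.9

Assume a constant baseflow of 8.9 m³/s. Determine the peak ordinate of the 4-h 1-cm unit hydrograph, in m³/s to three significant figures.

U_p ≈ 69.5 m³/s

Direct runoff: 0.0, 32.3, 104.4, 90.0, 77.6, 66.9, 0.0 m³/s; ΣQ_DR = 371.2 m³/s, peak = 104.4 m³/s.
Runoff depth d = ΣQ_DR·Δt / A = 371.2 × 14400 / (356 km²) = 15.01 mm.
The 1-cm UH is the DRH scaled by (10 mm)/d, so U_p = 104.4 × 10/15.01 = 69.5 m³/s.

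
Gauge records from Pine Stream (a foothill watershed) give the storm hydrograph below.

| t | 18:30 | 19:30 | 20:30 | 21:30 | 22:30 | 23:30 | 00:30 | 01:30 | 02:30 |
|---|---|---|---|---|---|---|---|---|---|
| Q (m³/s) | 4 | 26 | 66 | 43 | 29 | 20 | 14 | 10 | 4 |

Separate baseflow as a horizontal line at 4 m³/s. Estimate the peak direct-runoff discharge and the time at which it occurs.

Subtracting baseflow gives direct-runoff ordinates: 0.0, 22.0, 62.0, 39.0, 25.0, 16.0, 10.0, 6.0, 0.0 m³/s.
The maximum is 62.0 m³/s, occurring at the reading for t = 20:30.

Q_p = 62.0 m³/s at t = 20:30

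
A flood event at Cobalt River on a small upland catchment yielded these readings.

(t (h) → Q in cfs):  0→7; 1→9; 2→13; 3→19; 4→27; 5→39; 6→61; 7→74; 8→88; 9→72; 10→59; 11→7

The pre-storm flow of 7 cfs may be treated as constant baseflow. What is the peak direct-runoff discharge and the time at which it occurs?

Subtracting baseflow gives direct-runoff ordinates: 0.0, 2.0, 6.0, 12.0, 20.0, 32.0, 54.0, 67.0, 81.0, 65.0, 52.0, 0.0 cfs.
The maximum is 81.0 cfs, occurring at the reading for t = 8 h.

Q_p = 81.0 cfs at t = 8 h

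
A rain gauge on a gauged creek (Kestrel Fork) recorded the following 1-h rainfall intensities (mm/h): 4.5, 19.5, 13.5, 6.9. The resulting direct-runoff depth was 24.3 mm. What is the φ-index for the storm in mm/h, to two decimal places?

Only the 3 blocks with intensity above φ contribute runoff: 19.5, 13.5, 6.9 mm/h.
Σ(I−φ)·Δt = d  ⇒  (19.5+13.5+6.9 − 3φ)·1 = 24.3
φ = (39.90 − 24.3/1) / 3 = 5.20 mm/h.

φ ≈ 5.20 mm/h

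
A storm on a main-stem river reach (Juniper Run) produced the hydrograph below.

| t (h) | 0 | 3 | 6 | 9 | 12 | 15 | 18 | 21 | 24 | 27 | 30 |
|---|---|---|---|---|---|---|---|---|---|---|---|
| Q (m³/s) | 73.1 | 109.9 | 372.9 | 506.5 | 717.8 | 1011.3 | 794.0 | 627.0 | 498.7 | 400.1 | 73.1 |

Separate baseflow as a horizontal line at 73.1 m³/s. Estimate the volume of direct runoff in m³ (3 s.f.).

V ≈ 4.73 × 10^7 m³

Direct-runoff ordinates (Q − Q_b): 0.0, 36.8, 299.8, 433.4, 644.7, 938.2, 720.9, 553.9, 425.6, 327.0, 0.0 m³/s.
ΣQ_DR = 4380 m³/s.
With Δt = 3 h = 10800 s, V = ΣQ_DR · Δt = 4380 × 10800 = 4.73 × 10^7 m³.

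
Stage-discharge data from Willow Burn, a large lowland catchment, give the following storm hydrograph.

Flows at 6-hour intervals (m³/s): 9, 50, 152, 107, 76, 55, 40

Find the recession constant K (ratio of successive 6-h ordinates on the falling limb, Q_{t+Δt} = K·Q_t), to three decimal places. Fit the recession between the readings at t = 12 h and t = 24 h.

K ≈ 0.707

Using the recession-limb readings at t = 12 h and t = 24 h: Q falls from 152 to 76 m³/s over 2 intervals.
K = (Q₂/Q₁)^(1/2) = (76/152)^(1/2) = 0.707.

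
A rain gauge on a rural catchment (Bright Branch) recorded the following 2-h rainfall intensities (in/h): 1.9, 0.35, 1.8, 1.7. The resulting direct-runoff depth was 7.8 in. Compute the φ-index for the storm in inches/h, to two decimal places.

Only the 3 blocks with intensity above φ contribute runoff: 1.9, 1.8, 1.7 in/h.
Σ(I−φ)·Δt = d  ⇒  (1.9+1.8+1.7 − 3φ)·2 = 7.8
φ = (5.400 − 7.8/2) / 3 = 0.50 in/h.

φ ≈ 0.50 in/h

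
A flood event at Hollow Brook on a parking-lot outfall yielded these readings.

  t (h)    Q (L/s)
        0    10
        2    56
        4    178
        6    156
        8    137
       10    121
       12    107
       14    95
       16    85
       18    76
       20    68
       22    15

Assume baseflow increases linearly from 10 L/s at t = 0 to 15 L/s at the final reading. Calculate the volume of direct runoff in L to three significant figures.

Direct-runoff ordinates (Q − Q_b): 0.00, 45.55, 167.09, 144.64, 125.18, 108.73, 94.27, 81.82, 71.36, 61.91, 53.45, 0.00 L/s.
ΣQ_DR = 954.0 L/s.
With Δt = 2 h = 7200 s, V = ΣQ_DR · Δt = 954.0 × 7200 = 6.87 × 10^6 L.

V ≈ 6.87 × 10^6 L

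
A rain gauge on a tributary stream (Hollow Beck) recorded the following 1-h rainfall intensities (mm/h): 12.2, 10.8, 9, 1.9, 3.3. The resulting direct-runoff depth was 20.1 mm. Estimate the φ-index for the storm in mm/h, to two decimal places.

φ ≈ 3.97 mm/h

Only the 3 blocks with intensity above φ contribute runoff: 12.2, 10.8, 9 mm/h.
Σ(I−φ)·Δt = d  ⇒  (12.2+10.8+9 − 3φ)·1 = 20.1
φ = (32.00 − 20.1/1) / 3 = 3.97 mm/h.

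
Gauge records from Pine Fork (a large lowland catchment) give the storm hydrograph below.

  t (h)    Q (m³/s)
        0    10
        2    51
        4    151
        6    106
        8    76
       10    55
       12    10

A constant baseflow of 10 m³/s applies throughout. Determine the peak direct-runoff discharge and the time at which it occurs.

Q_p = 141.0 m³/s at t = 4 h

Subtracting baseflow gives direct-runoff ordinates: 0.0, 41.0, 141.0, 96.0, 66.0, 45.0, 0.0 m³/s.
The maximum is 141.0 m³/s, occurring at the reading for t = 4 h.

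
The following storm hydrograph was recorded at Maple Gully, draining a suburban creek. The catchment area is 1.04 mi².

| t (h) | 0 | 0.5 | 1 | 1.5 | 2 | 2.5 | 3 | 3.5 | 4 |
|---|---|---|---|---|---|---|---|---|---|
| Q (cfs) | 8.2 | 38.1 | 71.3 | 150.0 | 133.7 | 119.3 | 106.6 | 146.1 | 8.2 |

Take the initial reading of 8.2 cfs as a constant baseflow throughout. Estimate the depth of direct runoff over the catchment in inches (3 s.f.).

d ≈ 0.527 in

Direct runoff: 0.0, 29.9, 63.1, 141.8, 125.5, 111.1, 98.4, 137.9, 0.0 cfs; ΣQ_DR = 707.7 cfs.
V = ΣQ_DR · Δt = 707.7 × 1800 s = 1.274 × 10^6 ft³.
Over A = 1.04 mi², depth = V / A = 0.527 in.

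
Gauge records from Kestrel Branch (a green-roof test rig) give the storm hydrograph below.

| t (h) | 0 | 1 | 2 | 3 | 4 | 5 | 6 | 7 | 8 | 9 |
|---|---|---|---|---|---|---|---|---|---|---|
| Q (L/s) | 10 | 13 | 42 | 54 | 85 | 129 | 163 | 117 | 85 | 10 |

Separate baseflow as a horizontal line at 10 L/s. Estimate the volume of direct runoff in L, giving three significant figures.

Direct-runoff ordinates (Q − Q_b): 0.0, 3.0, 32.0, 44.0, 75.0, 119.0, 153.0, 107.0, 75.0, 0.0 L/s.
ΣQ_DR = 608.0 L/s.
With Δt = 1 h = 3600 s, V = ΣQ_DR · Δt = 608.0 × 3600 = 2.19 × 10^6 L.

V ≈ 2.19 × 10^6 L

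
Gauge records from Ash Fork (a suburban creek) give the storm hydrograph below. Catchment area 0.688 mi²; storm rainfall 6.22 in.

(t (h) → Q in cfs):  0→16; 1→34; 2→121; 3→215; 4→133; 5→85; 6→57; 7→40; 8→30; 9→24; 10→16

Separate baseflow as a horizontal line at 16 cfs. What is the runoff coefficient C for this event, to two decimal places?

C ≈ 0.22

ΣQ_DR = 595.0 cfs; V = ΣQ_DR·Δt = 2.142 × 10^6 ft³.
Runoff depth d = V / A = 1.340 in.
C = d / P = 1.340 / 6.22 = 0.22.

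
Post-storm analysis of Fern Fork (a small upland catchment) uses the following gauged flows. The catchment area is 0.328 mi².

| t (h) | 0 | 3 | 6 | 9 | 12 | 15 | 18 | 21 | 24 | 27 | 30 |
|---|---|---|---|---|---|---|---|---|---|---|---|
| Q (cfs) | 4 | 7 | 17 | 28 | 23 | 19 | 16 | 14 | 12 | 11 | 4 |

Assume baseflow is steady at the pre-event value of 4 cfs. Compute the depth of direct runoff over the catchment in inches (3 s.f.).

d ≈ 1.57 in

Direct runoff: 0.0, 3.0, 13.0, 24.0, 19.0, 15.0, 12.0, 10.0, 8.0, 7.0, 0.0 cfs; ΣQ_DR = 111.0 cfs.
V = ΣQ_DR · Δt = 111.0 × 10800 s = 1.199 × 10^6 ft³.
Over A = 0.328 mi², depth = V / A = 1.57 in.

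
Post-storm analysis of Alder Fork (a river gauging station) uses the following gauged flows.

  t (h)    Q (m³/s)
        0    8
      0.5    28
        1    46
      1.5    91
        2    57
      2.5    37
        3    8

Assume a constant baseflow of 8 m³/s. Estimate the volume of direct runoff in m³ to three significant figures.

V ≈ 3.94 × 10^5 m³

Direct-runoff ordinates (Q − Q_b): 0.0, 20.0, 38.0, 83.0, 49.0, 29.0, 0.0 m³/s.
ΣQ_DR = 219.0 m³/s.
With Δt = 0.5 h = 1800 s, V = ΣQ_DR · Δt = 219.0 × 1800 = 3.94 × 10^5 m³.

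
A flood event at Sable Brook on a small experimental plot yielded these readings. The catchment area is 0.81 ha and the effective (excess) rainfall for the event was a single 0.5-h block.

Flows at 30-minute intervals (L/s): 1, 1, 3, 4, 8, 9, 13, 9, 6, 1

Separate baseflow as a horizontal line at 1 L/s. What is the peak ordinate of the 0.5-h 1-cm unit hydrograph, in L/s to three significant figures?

Direct runoff: 0.0, 0.0, 2.0, 3.0, 7.0, 8.0, 12.0, 8.0, 5.0, 0.0 L/s; ΣQ_DR = 45.00 L/s, peak = 12.0 L/s.
Runoff depth d = ΣQ_DR·Δt / A = 45.00 × 1800 / (0.81 ha) = 10.00 mm.
The 1-cm UH is the DRH scaled by (10 mm)/d, so U_p = 12.0 × 10/10.00 = 12.0 L/s.

U_p ≈ 12.0 L/s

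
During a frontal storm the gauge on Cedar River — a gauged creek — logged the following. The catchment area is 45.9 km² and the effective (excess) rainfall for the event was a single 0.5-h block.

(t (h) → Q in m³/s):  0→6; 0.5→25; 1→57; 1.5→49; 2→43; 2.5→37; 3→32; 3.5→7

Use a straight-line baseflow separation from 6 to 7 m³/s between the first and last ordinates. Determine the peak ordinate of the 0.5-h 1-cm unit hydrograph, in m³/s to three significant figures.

U_p ≈ 63.4 m³/s

Direct runoff: 0.00, 18.86, 50.71, 42.57, 36.43, 30.29, 25.14, 0.00 m³/s; ΣQ_DR = 204.0 m³/s, peak = 50.71 m³/s.
Runoff depth d = ΣQ_DR·Δt / A = 204.0 × 1800 / (45.9 km²) = 8.000 mm.
The 1-cm UH is the DRH scaled by (10 mm)/d, so U_p = 50.71 × 10/8.000 = 63.4 m³/s.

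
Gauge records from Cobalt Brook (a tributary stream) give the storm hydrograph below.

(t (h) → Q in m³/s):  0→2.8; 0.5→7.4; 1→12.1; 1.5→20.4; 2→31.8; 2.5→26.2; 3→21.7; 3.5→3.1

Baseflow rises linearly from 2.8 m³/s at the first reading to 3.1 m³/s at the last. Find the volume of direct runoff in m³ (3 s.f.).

V ≈ 1.83 × 10^5 m³

Direct-runoff ordinates (Q − Q_b): 0.00, 4.56, 9.21, 17.47, 28.83, 23.19, 18.64, 0.00 m³/s.
ΣQ_DR = 101.9 m³/s.
With Δt = 0.5 h = 1800 s, V = ΣQ_DR · Δt = 101.9 × 1800 = 1.83 × 10^5 m³.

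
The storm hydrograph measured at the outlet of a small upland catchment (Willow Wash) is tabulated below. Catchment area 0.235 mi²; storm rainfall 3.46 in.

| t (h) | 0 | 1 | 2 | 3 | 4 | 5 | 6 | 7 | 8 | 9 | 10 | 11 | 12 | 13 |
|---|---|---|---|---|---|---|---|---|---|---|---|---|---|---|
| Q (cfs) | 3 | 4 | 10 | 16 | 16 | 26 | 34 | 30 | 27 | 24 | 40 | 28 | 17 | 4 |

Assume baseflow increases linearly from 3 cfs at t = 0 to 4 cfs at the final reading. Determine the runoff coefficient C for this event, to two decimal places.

ΣQ_DR = 230.0 cfs; V = ΣQ_DR·Δt = 8.280 × 10^5 ft³.
Runoff depth d = V / A = 1.517 in.
C = d / P = 1.517 / 3.46 = 0.44.

C ≈ 0.44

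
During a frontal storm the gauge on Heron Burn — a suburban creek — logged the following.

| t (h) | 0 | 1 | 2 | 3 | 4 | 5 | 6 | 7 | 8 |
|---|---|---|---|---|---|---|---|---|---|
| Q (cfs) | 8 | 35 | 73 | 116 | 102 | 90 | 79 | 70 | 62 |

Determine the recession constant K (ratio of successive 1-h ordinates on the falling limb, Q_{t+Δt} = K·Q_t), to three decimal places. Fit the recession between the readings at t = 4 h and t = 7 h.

K ≈ 0.882

Using the recession-limb readings at t = 4 h and t = 7 h: Q falls from 102 to 70 cfs over 3 intervals.
K = (Q₂/Q₁)^(1/3) = (70/102)^(1/3) = 0.882.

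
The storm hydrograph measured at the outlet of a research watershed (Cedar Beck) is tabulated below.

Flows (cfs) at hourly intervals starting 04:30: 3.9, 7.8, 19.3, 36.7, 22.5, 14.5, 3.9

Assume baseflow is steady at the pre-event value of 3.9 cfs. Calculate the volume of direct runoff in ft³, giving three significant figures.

V ≈ 2.93 × 10^5 ft³

Direct-runoff ordinates (Q − Q_b): 0.0, 3.9, 15.4, 32.8, 18.6, 10.6, 0.0 cfs.
ΣQ_DR = 81.30 cfs.
With Δt = 1 h = 3600 s, V = ΣQ_DR · Δt = 81.30 × 3600 = 2.93 × 10^5 ft³.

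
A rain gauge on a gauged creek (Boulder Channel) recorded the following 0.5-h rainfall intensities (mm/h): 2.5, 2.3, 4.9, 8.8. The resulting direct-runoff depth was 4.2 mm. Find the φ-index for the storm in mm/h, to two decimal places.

Only the 2 blocks with intensity above φ contribute runoff: 4.9, 8.8 mm/h.
Σ(I−φ)·Δt = d  ⇒  (4.9+8.8 − 2φ)·0.5 = 4.2
φ = (13.70 − 4.2/0.5) / 2 = 2.65 mm/h.

φ ≈ 2.65 mm/h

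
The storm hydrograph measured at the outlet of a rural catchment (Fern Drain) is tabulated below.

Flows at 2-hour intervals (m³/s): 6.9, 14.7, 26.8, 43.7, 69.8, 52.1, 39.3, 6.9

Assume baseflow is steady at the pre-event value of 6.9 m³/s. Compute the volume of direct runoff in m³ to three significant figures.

Direct-runoff ordinates (Q − Q_b): 0.0, 7.8, 19.9, 36.8, 62.9, 45.2, 32.4, 0.0 m³/s.
ΣQ_DR = 205.0 m³/s.
With Δt = 2 h = 7200 s, V = ΣQ_DR · Δt = 205.0 × 7200 = 1.48 × 10^6 m³.

V ≈ 1.48 × 10^6 m³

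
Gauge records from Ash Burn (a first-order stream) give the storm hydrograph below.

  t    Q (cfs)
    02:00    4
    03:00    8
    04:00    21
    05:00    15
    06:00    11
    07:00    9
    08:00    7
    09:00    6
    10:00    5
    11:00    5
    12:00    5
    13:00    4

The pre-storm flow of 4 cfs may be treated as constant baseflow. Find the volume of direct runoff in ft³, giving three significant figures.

Direct-runoff ordinates (Q − Q_b): 0.0, 4.0, 17.0, 11.0, 7.0, 5.0, 3.0, 2.0, 1.0, 1.0, 1.0, 0.0 cfs.
ΣQ_DR = 52.00 cfs.
With Δt = 1 h = 3600 s, V = ΣQ_DR · Δt = 52.00 × 3600 = 1.87 × 10^5 ft³.

V ≈ 1.87 × 10^5 ft³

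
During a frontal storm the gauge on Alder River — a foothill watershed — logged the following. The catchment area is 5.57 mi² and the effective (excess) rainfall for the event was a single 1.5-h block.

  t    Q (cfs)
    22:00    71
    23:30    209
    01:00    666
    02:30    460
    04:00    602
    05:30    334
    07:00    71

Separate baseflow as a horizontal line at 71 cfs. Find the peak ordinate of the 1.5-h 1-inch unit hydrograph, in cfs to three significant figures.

Direct runoff: 0.0, 138.0, 595.0, 389.0, 531.0, 263.0, 0.0 cfs; ΣQ_DR = 1916 cfs, peak = 595.0 cfs.
Runoff depth d = ΣQ_DR·Δt / A = 1916 × 5400 / (5.57 mi²) = 0.7996 in.
The 1-inch UH is the DRH scaled by (1 in)/d, so U_p = 595.0 × 1/0.7996 = 744 cfs.

U_p ≈ 744 cfs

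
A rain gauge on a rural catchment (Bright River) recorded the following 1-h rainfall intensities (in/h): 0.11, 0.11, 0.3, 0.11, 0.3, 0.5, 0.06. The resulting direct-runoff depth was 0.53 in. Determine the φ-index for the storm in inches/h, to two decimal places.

φ ≈ 0.19 in/h

Only the 3 blocks with intensity above φ contribute runoff: 0.3, 0.3, 0.5 in/h.
Σ(I−φ)·Δt = d  ⇒  (0.3+0.3+0.5 − 3φ)·1 = 0.53
φ = (1.100 − 0.53/1) / 3 = 0.19 in/h.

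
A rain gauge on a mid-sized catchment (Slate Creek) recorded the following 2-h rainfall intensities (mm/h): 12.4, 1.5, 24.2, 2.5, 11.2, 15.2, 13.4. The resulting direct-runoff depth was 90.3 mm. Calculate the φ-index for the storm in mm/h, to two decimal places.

φ ≈ 6.25 mm/h

Only the 5 blocks with intensity above φ contribute runoff: 12.4, 24.2, 11.2, 15.2, 13.4 mm/h.
Σ(I−φ)·Δt = d  ⇒  (12.4+24.2+11.2+15.2+13.4 − 5φ)·2 = 90.3
φ = (76.40 − 90.3/2) / 5 = 6.25 mm/h.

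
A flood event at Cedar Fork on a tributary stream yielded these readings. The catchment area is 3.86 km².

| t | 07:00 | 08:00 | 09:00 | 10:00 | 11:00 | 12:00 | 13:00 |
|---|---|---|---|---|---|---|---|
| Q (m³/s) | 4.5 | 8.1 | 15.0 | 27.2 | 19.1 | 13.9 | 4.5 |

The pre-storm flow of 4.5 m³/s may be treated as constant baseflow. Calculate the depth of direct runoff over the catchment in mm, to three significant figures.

d ≈ 56.7 mm

Direct runoff: 0.0, 3.6, 10.5, 22.7, 14.6, 9.4, 0.0 m³/s; ΣQ_DR = 60.80 m³/s.
V = ΣQ_DR · Δt = 60.80 × 3600 s = 2.189 × 10^5 m³.
Over A = 3.86 km², depth = V / A = 56.7 mm.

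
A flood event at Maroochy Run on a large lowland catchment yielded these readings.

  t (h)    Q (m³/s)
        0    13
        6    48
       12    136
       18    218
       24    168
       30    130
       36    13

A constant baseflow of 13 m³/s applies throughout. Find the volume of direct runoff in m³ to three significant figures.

V ≈ 1.37 × 10^7 m³

Direct-runoff ordinates (Q − Q_b): 0.0, 35.0, 123.0, 205.0, 155.0, 117.0, 0.0 m³/s.
ΣQ_DR = 635.0 m³/s.
With Δt = 6 h = 21600 s, V = ΣQ_DR · Δt = 635.0 × 21600 = 1.37 × 10^7 m³.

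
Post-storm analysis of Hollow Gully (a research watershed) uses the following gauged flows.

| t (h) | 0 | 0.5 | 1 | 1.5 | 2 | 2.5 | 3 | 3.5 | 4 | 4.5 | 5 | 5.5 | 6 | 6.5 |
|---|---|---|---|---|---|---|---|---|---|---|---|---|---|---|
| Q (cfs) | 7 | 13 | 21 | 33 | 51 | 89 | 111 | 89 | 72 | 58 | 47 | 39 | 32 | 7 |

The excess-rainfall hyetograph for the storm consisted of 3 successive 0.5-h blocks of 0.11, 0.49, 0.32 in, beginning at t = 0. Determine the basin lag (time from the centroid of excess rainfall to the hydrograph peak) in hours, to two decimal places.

Centroid of excess rainfall: t_c = Σ P_i·t̄_i / ΣP_i = 0.8641 h (block centres at 0.25, 0.75, 1.25 h).
Hydrograph peak occurs at t = 3 h, so basin lag t_L = 3 − 0.8641 = 2.14 h.

t_L ≈ 2.14 h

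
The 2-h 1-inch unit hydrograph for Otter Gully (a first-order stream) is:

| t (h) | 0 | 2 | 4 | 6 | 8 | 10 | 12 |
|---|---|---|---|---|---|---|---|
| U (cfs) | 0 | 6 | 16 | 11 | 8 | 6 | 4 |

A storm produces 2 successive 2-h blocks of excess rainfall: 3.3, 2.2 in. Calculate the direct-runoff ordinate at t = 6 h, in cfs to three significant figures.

By discrete convolution, Q_j = Σ (P_i / 1 in) · U_{j−i}.
At t = 6 h (j=3): Q = (3.3/1)·11 + (2.2/1)·16 = 71.5 cfs.

Q ≈ 71.5 cfs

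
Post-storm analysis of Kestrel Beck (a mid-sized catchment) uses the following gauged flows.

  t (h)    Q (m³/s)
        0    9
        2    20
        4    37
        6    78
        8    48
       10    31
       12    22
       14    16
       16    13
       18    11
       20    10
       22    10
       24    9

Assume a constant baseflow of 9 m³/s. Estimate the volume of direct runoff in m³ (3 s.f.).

V ≈ 1.42 × 10^6 m³

Direct-runoff ordinates (Q − Q_b): 0.0, 11.0, 28.0, 69.0, 39.0, 22.0, 13.0, 7.0, 4.0, 2.0, 1.0, 1.0, 0.0 m³/s.
ΣQ_DR = 197.0 m³/s.
With Δt = 2 h = 7200 s, V = ΣQ_DR · Δt = 197.0 × 7200 = 1.42 × 10^6 m³.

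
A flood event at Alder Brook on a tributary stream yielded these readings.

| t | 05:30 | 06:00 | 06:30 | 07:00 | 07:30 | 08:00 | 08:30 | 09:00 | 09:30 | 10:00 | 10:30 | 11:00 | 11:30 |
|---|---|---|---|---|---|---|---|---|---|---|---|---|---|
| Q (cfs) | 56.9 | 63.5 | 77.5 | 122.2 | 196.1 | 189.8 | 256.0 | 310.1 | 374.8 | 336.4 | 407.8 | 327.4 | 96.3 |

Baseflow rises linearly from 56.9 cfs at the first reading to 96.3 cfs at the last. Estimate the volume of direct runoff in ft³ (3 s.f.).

Direct-runoff ordinates (Q − Q_b): 0.00, 3.32, 14.03, 55.45, 126.07, 116.48, 179.40, 230.22, 291.63, 249.95, 318.07, 234.38, 0.00 cfs.
ΣQ_DR = 1819 cfs.
With Δt = 0.5 h = 1800 s, V = ΣQ_DR · Δt = 1819 × 1800 = 3.27 × 10^6 ft³.

V ≈ 3.27 × 10^6 ft³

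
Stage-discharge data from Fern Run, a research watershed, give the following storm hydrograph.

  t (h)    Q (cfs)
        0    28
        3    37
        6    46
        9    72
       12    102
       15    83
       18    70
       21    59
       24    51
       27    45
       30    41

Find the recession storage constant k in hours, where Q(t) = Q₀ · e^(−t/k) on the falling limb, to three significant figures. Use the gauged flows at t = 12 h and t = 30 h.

On the falling limb, Q drops from 102 to 41 cfs between t = 12 h and t = 30 h (Δt = 18 h).
k = −Δt / ln(Q₂/Q₁) = −18 / ln(41/102) = 19.7 h.

k ≈ 19.7 h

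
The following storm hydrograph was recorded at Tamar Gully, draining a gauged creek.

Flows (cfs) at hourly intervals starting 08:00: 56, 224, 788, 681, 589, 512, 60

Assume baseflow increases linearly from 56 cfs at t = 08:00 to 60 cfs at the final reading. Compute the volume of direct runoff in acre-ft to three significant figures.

Direct-runoff ordinates (Q − Q_b): 0.00, 167.33, 730.67, 623.00, 530.33, 452.67, 0.00 cfs.
ΣQ_DR = 2504 cfs.
With Δt = 1 h = 3600 s, V = ΣQ_DR · Δt = 2504 × 3600 = 9.01 × 10^6 ft³ = 207 acre-ft.

V ≈ 207 acre-ft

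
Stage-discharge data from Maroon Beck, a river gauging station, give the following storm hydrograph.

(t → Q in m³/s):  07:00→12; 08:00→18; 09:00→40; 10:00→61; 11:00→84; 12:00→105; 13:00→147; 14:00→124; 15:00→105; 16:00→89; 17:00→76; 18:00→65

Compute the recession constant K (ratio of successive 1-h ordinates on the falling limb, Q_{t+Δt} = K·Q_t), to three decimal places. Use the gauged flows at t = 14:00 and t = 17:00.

Using the recession-limb readings at t = 14:00 and t = 17:00: Q falls from 124 to 76 m³/s over 3 intervals.
K = (Q₂/Q₁)^(1/3) = (76/124)^(1/3) = 0.849.

K ≈ 0.849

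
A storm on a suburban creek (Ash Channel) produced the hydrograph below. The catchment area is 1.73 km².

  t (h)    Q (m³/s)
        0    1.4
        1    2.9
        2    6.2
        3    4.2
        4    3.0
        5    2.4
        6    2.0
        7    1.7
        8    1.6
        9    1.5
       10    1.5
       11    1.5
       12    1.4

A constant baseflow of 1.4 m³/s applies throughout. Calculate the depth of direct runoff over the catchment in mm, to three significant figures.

d ≈ 27.3 mm

Direct runoff: 0.0, 1.5, 4.8, 2.8, 1.6, 1.0, 0.6, 0.3, 0.2, 0.1, 0.1, 0.1, 0.0 m³/s; ΣQ_DR = 13.10 m³/s.
V = ΣQ_DR · Δt = 13.10 × 3600 s = 47160 m³.
Over A = 1.73 km², depth = V / A = 27.3 mm.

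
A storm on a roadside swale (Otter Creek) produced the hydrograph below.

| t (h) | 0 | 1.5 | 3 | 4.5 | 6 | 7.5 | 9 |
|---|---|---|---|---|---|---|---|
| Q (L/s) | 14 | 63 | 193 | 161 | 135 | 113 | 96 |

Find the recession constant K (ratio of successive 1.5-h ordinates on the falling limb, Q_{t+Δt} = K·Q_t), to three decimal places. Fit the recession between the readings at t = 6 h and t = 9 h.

K ≈ 0.843

Using the recession-limb readings at t = 6 h and t = 9 h: Q falls from 135 to 96 L/s over 2 intervals.
K = (Q₂/Q₁)^(1/2) = (96/135)^(1/2) = 0.843.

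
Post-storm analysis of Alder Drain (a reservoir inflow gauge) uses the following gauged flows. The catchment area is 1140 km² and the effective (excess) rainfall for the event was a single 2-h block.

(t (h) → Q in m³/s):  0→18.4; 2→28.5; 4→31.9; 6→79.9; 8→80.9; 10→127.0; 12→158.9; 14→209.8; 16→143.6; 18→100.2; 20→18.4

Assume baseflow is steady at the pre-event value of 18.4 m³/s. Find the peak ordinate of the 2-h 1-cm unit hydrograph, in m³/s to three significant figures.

U_p ≈ 381 m³/s

Direct runoff: 0.0, 10.1, 13.5, 61.5, 62.5, 108.6, 140.5, 191.4, 125.2, 81.8, 0.0 m³/s; ΣQ_DR = 795.1 m³/s, peak = 191.4 m³/s.
Runoff depth d = ΣQ_DR·Δt / A = 795.1 × 7200 / (1140 km²) = 5.022 mm.
The 1-cm UH is the DRH scaled by (10 mm)/d, so U_p = 191.4 × 10/5.022 = 381 m³/s.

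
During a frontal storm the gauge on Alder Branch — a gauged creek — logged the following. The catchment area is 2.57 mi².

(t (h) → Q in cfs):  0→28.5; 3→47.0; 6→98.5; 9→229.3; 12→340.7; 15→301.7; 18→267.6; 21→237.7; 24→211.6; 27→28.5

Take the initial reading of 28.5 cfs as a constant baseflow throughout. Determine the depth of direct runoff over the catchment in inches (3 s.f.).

d ≈ 2.72 in

Direct runoff: 0.0, 18.5, 70.0, 200.8, 312.2, 273.2, 239.1, 209.2, 183.1, 0.0 cfs; ΣQ_DR = 1506 cfs.
V = ΣQ_DR · Δt = 1506 × 10800 s = 1.627 × 10^7 ft³.
Over A = 2.57 mi², depth = V / A = 2.72 in.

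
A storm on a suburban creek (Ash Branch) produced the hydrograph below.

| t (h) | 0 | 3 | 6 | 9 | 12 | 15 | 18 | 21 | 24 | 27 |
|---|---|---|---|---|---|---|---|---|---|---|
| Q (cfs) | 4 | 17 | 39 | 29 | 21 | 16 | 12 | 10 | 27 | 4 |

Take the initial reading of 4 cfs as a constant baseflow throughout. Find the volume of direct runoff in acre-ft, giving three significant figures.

Direct-runoff ordinates (Q − Q_b): 0.0, 13.0, 35.0, 25.0, 17.0, 12.0, 8.0, 6.0, 23.0, 0.0 cfs.
ΣQ_DR = 139.0 cfs.
With Δt = 3 h = 10800 s, V = ΣQ_DR · Δt = 139.0 × 10800 = 1.50 × 10^6 ft³ = 34.5 acre-ft.

V ≈ 34.5 acre-ft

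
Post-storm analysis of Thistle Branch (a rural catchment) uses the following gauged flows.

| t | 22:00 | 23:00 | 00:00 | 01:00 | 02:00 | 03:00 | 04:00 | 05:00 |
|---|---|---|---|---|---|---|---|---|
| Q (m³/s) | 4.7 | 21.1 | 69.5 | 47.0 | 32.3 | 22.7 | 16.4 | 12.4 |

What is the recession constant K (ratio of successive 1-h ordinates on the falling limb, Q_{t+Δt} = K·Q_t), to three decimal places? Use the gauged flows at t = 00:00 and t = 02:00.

K ≈ 0.682

Using the recession-limb readings at t = 00:00 and t = 02:00: Q falls from 69.5 to 32.3 m³/s over 2 intervals.
K = (Q₂/Q₁)^(1/2) = (32.3/69.5)^(1/2) = 0.682.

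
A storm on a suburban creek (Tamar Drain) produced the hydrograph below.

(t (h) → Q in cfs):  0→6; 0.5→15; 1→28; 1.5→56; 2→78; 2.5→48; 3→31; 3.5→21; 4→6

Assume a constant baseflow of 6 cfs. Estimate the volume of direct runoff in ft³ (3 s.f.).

V ≈ 4.23 × 10^5 ft³

Direct-runoff ordinates (Q − Q_b): 0.0, 9.0, 22.0, 50.0, 72.0, 42.0, 25.0, 15.0, 0.0 cfs.
ΣQ_DR = 235.0 cfs.
With Δt = 0.5 h = 1800 s, V = ΣQ_DR · Δt = 235.0 × 1800 = 4.23 × 10^5 ft³.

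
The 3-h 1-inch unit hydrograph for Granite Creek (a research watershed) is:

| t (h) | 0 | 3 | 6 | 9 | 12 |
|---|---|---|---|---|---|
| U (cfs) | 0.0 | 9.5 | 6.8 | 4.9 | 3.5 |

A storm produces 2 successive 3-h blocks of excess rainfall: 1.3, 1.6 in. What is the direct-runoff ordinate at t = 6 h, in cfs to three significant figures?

Q ≈ 24.0 cfs

By discrete convolution, Q_j = Σ (P_i / 1 in) · U_{j−i}.
At t = 6 h (j=2): Q = (1.3/1)·6.8 + (1.6/1)·9.5 = 24.0 cfs.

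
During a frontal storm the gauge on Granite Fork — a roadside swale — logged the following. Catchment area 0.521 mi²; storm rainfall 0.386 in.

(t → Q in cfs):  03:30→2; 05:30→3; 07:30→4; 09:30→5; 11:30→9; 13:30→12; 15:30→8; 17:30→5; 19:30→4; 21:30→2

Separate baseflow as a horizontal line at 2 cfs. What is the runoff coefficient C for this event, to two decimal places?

C ≈ 0.52

ΣQ_DR = 34.00 cfs; V = ΣQ_DR·Δt = 2.448 × 10^5 ft³.
Runoff depth d = V / A = 0.2022 in.
C = d / P = 0.2022 / 0.386 = 0.52.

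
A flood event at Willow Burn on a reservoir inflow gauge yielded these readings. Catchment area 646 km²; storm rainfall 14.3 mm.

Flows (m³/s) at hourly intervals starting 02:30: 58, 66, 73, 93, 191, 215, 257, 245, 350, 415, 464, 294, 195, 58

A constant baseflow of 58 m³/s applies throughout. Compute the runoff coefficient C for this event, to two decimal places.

C ≈ 0.84

ΣQ_DR = 2162 m³/s; V = ΣQ_DR·Δt = 7.783 × 10^6 m³.
Runoff depth d = V / A = 12.05 mm.
C = d / P = 12.05 / 14.3 = 0.84.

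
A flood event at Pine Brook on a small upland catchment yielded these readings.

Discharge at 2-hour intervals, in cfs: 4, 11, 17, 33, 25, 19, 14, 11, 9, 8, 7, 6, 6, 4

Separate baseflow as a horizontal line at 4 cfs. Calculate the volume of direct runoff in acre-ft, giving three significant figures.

V ≈ 19.5 acre-ft

Direct-runoff ordinates (Q − Q_b): 0.0, 7.0, 13.0, 29.0, 21.0, 15.0, 10.0, 7.0, 5.0, 4.0, 3.0, 2.0, 2.0, 0.0 cfs.
ΣQ_DR = 118.0 cfs.
With Δt = 2 h = 7200 s, V = ΣQ_DR · Δt = 118.0 × 7200 = 8.50 × 10^5 ft³ = 19.5 acre-ft.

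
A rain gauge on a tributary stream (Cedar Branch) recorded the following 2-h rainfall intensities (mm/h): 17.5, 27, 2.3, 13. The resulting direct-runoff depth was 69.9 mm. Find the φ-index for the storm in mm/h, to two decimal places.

Only the 3 blocks with intensity above φ contribute runoff: 17.5, 27, 13 mm/h.
Σ(I−φ)·Δt = d  ⇒  (17.5+27+13 − 3φ)·2 = 69.9
φ = (57.50 − 69.9/2) / 3 = 7.52 mm/h.

φ ≈ 7.52 mm/h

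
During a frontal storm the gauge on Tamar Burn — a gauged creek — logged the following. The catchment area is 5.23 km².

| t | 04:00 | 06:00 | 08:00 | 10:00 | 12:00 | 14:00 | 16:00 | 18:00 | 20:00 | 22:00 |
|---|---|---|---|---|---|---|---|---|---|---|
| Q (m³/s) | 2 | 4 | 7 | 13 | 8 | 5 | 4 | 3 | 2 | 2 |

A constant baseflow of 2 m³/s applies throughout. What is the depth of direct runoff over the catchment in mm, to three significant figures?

d ≈ 41.3 mm

Direct runoff: 0.0, 2.0, 5.0, 11.0, 6.0, 3.0, 2.0, 1.0, 0.0, 0.0 m³/s; ΣQ_DR = 30.00 m³/s.
V = ΣQ_DR · Δt = 30.00 × 7200 s = 2.160 × 10^5 m³.
Over A = 5.23 km², depth = V / A = 41.3 mm.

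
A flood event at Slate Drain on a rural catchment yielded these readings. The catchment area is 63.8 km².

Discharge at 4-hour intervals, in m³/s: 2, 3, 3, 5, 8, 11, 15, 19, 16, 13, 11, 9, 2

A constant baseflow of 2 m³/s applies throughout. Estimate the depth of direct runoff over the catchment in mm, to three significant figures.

d ≈ 20.5 mm

Direct runoff: 0.0, 1.0, 1.0, 3.0, 6.0, 9.0, 13.0, 17.0, 14.0, 11.0, 9.0, 7.0, 0.0 m³/s; ΣQ_DR = 91.00 m³/s.
V = ΣQ_DR · Δt = 91.00 × 14400 s = 1.310 × 10^6 m³.
Over A = 63.8 km², depth = V / A = 20.5 mm.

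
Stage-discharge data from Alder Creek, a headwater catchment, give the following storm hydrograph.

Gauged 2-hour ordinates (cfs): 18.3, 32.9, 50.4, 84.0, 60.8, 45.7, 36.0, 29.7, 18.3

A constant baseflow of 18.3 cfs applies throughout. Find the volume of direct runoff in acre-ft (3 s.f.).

V ≈ 34.9 acre-ft

Direct-runoff ordinates (Q − Q_b): 0.0, 14.6, 32.1, 65.7, 42.5, 27.4, 17.7, 11.4, 0.0 cfs.
ΣQ_DR = 211.4 cfs.
With Δt = 2 h = 7200 s, V = ΣQ_DR · Δt = 211.4 × 7200 = 1.52 × 10^6 ft³ = 34.9 acre-ft.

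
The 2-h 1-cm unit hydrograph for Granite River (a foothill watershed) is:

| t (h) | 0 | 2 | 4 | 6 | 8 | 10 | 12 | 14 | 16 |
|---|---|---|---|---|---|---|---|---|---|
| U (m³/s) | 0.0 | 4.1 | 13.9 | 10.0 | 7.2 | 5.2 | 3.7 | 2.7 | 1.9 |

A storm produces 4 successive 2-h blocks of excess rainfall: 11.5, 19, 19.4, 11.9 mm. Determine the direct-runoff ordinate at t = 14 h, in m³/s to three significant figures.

Q ≈ 28.8 m³/s

By discrete convolution, Q_j = Σ (P_i / 10 mm) · U_{j−i}.
At t = 14 h (j=7): Q = (11.5/10)·2.7 + (19/10)·3.7 + (19.4/10)·5.2 + (11.9/10)·7.2 = 28.8 m³/s.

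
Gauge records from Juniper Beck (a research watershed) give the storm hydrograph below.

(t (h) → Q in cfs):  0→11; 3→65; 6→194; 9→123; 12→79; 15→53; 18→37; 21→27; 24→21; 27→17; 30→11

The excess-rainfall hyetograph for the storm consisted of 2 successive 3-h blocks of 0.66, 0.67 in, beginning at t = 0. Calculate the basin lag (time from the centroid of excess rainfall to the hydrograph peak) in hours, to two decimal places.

t_L ≈ 2.99 h

Centroid of excess rainfall: t_c = Σ P_i·t̄_i / ΣP_i = 3.0113 h (block centres at 1.5, 4.5 h).
Hydrograph peak occurs at t = 6 h, so basin lag t_L = 6 − 3.0113 = 2.99 h.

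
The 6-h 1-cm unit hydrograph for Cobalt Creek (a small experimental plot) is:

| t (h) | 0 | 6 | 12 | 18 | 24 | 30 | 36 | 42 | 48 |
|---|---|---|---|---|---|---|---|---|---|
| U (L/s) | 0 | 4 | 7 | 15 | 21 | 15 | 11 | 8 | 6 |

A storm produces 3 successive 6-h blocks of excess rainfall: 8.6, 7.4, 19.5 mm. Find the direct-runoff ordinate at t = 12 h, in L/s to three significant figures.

By discrete convolution, Q_j = Σ (P_i / 10 mm) · U_{j−i}.
At t = 12 h (j=2): Q = (8.6/10)·7 + (7.4/10)·4 + (19.5/10)·0 = 8.98 L/s.

Q ≈ 8.98 L/s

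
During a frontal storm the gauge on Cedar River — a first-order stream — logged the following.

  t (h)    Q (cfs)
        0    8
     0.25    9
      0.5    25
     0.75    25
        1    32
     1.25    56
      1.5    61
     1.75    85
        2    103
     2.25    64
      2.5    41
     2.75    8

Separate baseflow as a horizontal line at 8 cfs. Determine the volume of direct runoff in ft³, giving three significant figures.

Direct-runoff ordinates (Q − Q_b): 0.0, 1.0, 17.0, 17.0, 24.0, 48.0, 53.0, 77.0, 95.0, 56.0, 33.0, 0.0 cfs.
ΣQ_DR = 421.0 cfs.
With Δt = 0.25 h = 900 s, V = ΣQ_DR · Δt = 421.0 × 900 = 3.79 × 10^5 ft³.

V ≈ 3.79 × 10^5 ft³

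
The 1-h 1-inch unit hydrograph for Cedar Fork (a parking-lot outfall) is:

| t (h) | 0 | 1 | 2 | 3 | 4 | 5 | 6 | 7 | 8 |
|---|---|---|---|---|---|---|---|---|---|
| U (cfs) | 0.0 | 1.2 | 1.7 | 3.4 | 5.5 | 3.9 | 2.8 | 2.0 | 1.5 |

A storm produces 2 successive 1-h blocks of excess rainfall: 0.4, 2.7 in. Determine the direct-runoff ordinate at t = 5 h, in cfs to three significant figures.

By discrete convolution, Q_j = Σ (P_i / 1 in) · U_{j−i}.
At t = 5 h (j=5): Q = (0.4/1)·3.9 + (2.7/1)·5.5 = 16.4 cfs.

Q ≈ 16.4 cfs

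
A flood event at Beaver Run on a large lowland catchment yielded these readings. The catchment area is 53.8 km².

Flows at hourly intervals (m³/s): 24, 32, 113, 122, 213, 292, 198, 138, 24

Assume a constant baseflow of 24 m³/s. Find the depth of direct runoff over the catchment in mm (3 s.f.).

Direct runoff: 0.0, 8.0, 89.0, 98.0, 189.0, 268.0, 174.0, 114.0, 0.0 m³/s; ΣQ_DR = 940.0 m³/s.
V = ΣQ_DR · Δt = 940.0 × 3600 s = 3.384 × 10^6 m³.
Over A = 53.8 km², depth = V / A = 62.9 mm.

d ≈ 62.9 mm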